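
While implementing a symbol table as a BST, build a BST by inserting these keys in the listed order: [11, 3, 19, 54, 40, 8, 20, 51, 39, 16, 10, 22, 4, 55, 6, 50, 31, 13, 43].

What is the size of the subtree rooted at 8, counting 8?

Insert 11: tree is empty, so 11 becomes the root.
Insert 3: 3 < 11 → go left. Place as left child of 11.
Insert 19: 19 > 11 → go right. Place as right child of 11.
Insert 54: 54 > 11 → go right; 54 > 19 → go right. Place as right child of 19.
Insert 40: 40 > 11 → go right; 40 > 19 → go right; 40 < 54 → go left. Place as left child of 54.
Insert 8: 8 < 11 → go left; 8 > 3 → go right. Place as right child of 3.
Insert 20: 20 > 11 → go right; 20 > 19 → go right; 20 < 54 → go left; 20 < 40 → go left. Place as left child of 40.
Insert 51: 51 > 11 → go right; 51 > 19 → go right; 51 < 54 → go left; 51 > 40 → go right. Place as right child of 40.
Insert 39: 39 > 11 → go right; 39 > 19 → go right; 39 < 54 → go left; 39 < 40 → go left; 39 > 20 → go right. Place as right child of 20.
Insert 16: 16 > 11 → go right; 16 < 19 → go left. Place as left child of 19.
Insert 10: 10 < 11 → go left; 10 > 3 → go right; 10 > 8 → go right. Place as right child of 8.
Insert 22: 22 > 11 → go right; 22 > 19 → go right; 22 < 54 → go left; 22 < 40 → go left; 22 > 20 → go right; 22 < 39 → go left. Place as left child of 39.
Insert 4: 4 < 11 → go left; 4 > 3 → go right; 4 < 8 → go left. Place as left child of 8.
Insert 55: 55 > 11 → go right; 55 > 19 → go right; 55 > 54 → go right. Place as right child of 54.
Insert 6: 6 < 11 → go left; 6 > 3 → go right; 6 < 8 → go left; 6 > 4 → go right. Place as right child of 4.
Insert 50: 50 > 11 → go right; 50 > 19 → go right; 50 < 54 → go left; 50 > 40 → go right; 50 < 51 → go left. Place as left child of 51.
Insert 31: 31 > 11 → go right; 31 > 19 → go right; 31 < 54 → go left; 31 < 40 → go left; 31 > 20 → go right; 31 < 39 → go left; 31 > 22 → go right. Place as right child of 22.
Insert 13: 13 > 11 → go right; 13 < 19 → go left; 13 < 16 → go left. Place as left child of 16.
Insert 43: 43 > 11 → go right; 43 > 19 → go right; 43 < 54 → go left; 43 > 40 → go right; 43 < 51 → go left; 43 < 50 → go left. Place as left child of 50.

Subtree rooted at 8 contains: 8, 4, 6, 10 — 4 nodes.

4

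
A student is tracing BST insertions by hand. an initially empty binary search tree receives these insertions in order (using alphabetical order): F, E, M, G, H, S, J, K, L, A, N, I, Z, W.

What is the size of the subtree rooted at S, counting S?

4

Insert F: tree is empty, so F becomes the root.
Insert E: E < F → go left. Place as left child of F.
Insert M: M > F → go right. Place as right child of F.
Insert G: G > F → go right; G < M → go left. Place as left child of M.
Insert H: H > F → go right; H < M → go left; H > G → go right. Place as right child of G.
Insert S: S > F → go right; S > M → go right. Place as right child of M.
Insert J: J > F → go right; J < M → go left; J > G → go right; J > H → go right. Place as right child of H.
Insert K: K > F → go right; K < M → go left; K > G → go right; K > H → go right; K > J → go right. Place as right child of J.
Insert L: L > F → go right; L < M → go left; L > G → go right; L > H → go right; L > J → go right; L > K → go right. Place as right child of K.
Insert A: A < F → go left; A < E → go left. Place as left child of E.
Insert N: N > F → go right; N > M → go right; N < S → go left. Place as left child of S.
Insert I: I > F → go right; I < M → go left; I > G → go right; I > H → go right; I < J → go left. Place as left child of J.
Insert Z: Z > F → go right; Z > M → go right; Z > S → go right. Place as right child of S.
Insert W: W > F → go right; W > M → go right; W > S → go right; W < Z → go left. Place as left child of Z.

Subtree rooted at S contains: S, N, Z, W — 4 nodes.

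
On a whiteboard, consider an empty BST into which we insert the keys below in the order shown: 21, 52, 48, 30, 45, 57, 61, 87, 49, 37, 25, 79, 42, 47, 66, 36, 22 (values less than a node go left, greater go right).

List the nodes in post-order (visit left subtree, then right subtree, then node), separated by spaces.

21: root
52: right child of 21 (depth 1)
48: left child of 52 (depth 2)
30: left child of 48 (depth 3)
45: right child of 30 (depth 4)
57: right child of 52 (depth 2)
61: right child of 57 (depth 3)
87: right child of 61 (depth 4)
49: right child of 48 (depth 3)
37: left child of 45 (depth 5)
25: left child of 30 (depth 4)
79: left child of 87 (depth 5)
42: right child of 37 (depth 6)
47: right child of 45 (depth 5)
66: left child of 79 (depth 6)
36: left child of 37 (depth 6)
22: left child of 25 (depth 5)

22 25 36 42 37 47 45 30 49 48 66 79 87 61 57 52 21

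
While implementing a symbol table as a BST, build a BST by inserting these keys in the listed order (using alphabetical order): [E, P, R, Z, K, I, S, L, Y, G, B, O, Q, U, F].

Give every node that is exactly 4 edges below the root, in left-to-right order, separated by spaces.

G O S

Resulting structure (node: left, right):
  E: L=B, R=P
  P: L=K, R=R
  R: L=Q, R=Z
  Z: L=S, R=–
  K: L=I, R=L
  I: L=G, R=–
  S: L=–, R=Y
  L: L=–, R=O
  Y: L=U, R=–
  G: L=F, R=–
  B: L=–, R=–
  O: L=–, R=–
  Q: L=–, R=–
  U: L=–, R=–
  F: L=–, R=–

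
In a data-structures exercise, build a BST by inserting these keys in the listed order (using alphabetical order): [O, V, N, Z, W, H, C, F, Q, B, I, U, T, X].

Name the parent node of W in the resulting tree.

Z

O: root
V: right child of O (depth 1)
N: left child of O (depth 1)
Z: right child of V (depth 2)
W: left child of Z (depth 3)
H: left child of N (depth 2)
C: left child of H (depth 3)
F: right child of C (depth 4)
Q: left child of V (depth 2)
B: left child of C (depth 4)
I: right child of H (depth 3)
U: right child of Q (depth 3)
T: left child of U (depth 4)
X: right child of W (depth 4)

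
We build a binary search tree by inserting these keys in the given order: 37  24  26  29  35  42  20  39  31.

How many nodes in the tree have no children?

37: root
24: left child of 37 (depth 1)
26: right child of 24 (depth 2)
29: right child of 26 (depth 3)
35: right child of 29 (depth 4)
42: right child of 37 (depth 1)
20: left child of 24 (depth 2)
39: left child of 42 (depth 2)
31: left child of 35 (depth 5)

Leaves: 20, 31, 39 — 3 in total.

3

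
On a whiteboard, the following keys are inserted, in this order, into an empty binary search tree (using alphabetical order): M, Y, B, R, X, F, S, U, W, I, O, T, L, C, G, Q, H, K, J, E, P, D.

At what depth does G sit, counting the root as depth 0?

M: root
Y: right child of M (depth 1)
B: left child of M (depth 1)
R: left child of Y (depth 2)
X: right child of R (depth 3)
F: right child of B (depth 2)
S: left child of X (depth 4)
U: right child of S (depth 5)
W: right child of U (depth 6)
I: right child of F (depth 3)
O: left child of R (depth 3)
T: left child of U (depth 6)
L: right child of I (depth 4)
C: left child of F (depth 3)
G: left child of I (depth 4)
Q: right child of O (depth 4)
H: right child of G (depth 5)
K: left child of L (depth 5)
J: left child of K (depth 6)
E: right child of C (depth 4)
P: left child of Q (depth 5)
D: left child of E (depth 5)

Path to G: M → B → F → I → G, which is 4 edges.

4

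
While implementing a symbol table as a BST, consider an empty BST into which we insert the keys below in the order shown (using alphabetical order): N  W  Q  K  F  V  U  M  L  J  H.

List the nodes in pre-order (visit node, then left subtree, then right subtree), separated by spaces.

N: root
W: right child of N (depth 1)
Q: left child of W (depth 2)
K: left child of N (depth 1)
F: left child of K (depth 2)
V: right child of Q (depth 3)
U: left child of V (depth 4)
M: right child of K (depth 2)
L: left child of M (depth 3)
J: right child of F (depth 3)
H: left child of J (depth 4)

N K F J H M L W Q V U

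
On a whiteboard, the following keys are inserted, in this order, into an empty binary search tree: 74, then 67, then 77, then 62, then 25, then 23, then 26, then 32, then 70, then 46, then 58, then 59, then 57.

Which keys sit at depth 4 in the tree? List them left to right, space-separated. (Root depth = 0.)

Insert 74: tree is empty, so 74 becomes the root.
Insert 67: 67 < 74 → go left. Place as left child of 74.
Insert 77: 77 > 74 → go right. Place as right child of 74.
Insert 62: 62 < 74 → go left; 62 < 67 → go left. Place as left child of 67.
Insert 25: 25 < 74 → go left; 25 < 67 → go left; 25 < 62 → go left. Place as left child of 62.
Insert 23: 23 < 74 → go left; 23 < 67 → go left; 23 < 62 → go left; 23 < 25 → go left. Place as left child of 25.
Insert 26: 26 < 74 → go left; 26 < 67 → go left; 26 < 62 → go left; 26 > 25 → go right. Place as right child of 25.
Insert 32: 32 < 74 → go left; 32 < 67 → go left; 32 < 62 → go left; 32 > 25 → go right; 32 > 26 → go right. Place as right child of 26.
Insert 70: 70 < 74 → go left; 70 > 67 → go right. Place as right child of 67.
Insert 46: 46 < 74 → go left; 46 < 67 → go left; 46 < 62 → go left; 46 > 25 → go right; 46 > 26 → go right; 46 > 32 → go right. Place as right child of 32.
Insert 58: 58 < 74 → go left; 58 < 67 → go left; 58 < 62 → go left; 58 > 25 → go right; 58 > 26 → go right; 58 > 32 → go right; 58 > 46 → go right. Place as right child of 46.
Insert 59: 59 < 74 → go left; 59 < 67 → go left; 59 < 62 → go left; 59 > 25 → go right; 59 > 26 → go right; 59 > 32 → go right; 59 > 46 → go right; 59 > 58 → go right. Place as right child of 58.
Insert 57: 57 < 74 → go left; 57 < 67 → go left; 57 < 62 → go left; 57 > 25 → go right; 57 > 26 → go right; 57 > 32 → go right; 57 > 46 → go right; 57 < 58 → go left. Place as left child of 58.

23 26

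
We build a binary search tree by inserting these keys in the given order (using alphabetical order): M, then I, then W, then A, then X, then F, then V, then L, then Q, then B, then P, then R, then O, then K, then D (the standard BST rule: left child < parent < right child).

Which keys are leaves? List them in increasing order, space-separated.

Insert M: tree is empty, so M becomes the root.
Insert I: I < M → go left. Place as left child of M.
Insert W: W > M → go right. Place as right child of M.
Insert A: A < M → go left; A < I → go left. Place as left child of I.
Insert X: X > M → go right; X > W → go right. Place as right child of W.
Insert F: F < M → go left; F < I → go left; F > A → go right. Place as right child of A.
Insert V: V > M → go right; V < W → go left. Place as left child of W.
Insert L: L < M → go left; L > I → go right. Place as right child of I.
Insert Q: Q > M → go right; Q < W → go left; Q < V → go left. Place as left child of V.
Insert B: B < M → go left; B < I → go left; B > A → go right; B < F → go left. Place as left child of F.
Insert P: P > M → go right; P < W → go left; P < V → go left; P < Q → go left. Place as left child of Q.
Insert R: R > M → go right; R < W → go left; R < V → go left; R > Q → go right. Place as right child of Q.
Insert O: O > M → go right; O < W → go left; O < V → go left; O < Q → go left; O < P → go left. Place as left child of P.
Insert K: K < M → go left; K > I → go right; K < L → go left. Place as left child of L.
Insert D: D < M → go left; D < I → go left; D > A → go right; D < F → go left; D > B → go right. Place as right child of B.

D K O R X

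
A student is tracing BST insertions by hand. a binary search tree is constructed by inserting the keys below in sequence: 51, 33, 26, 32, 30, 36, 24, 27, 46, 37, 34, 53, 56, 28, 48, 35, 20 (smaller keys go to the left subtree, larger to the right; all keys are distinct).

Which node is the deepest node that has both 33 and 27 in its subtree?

Resulting structure (node: left, right):
  51: L=33, R=53
  33: L=26, R=36
  26: L=24, R=32
  32: L=30, R=–
  30: L=27, R=–
  36: L=34, R=46
  24: L=20, R=–
  27: L=–, R=28
  46: L=37, R=48
  37: L=–, R=–
  34: L=–, R=35
  53: L=–, R=56
  56: L=–, R=–
  28: L=–, R=–
  48: L=–, R=–
  35: L=–, R=–
  20: L=–, R=–

Path to 33: 51 → 33
Path to 27: 51 → 33 → 26 → 32 → 30 → 27
33 lies on both paths and is an ancestor of the other node.

33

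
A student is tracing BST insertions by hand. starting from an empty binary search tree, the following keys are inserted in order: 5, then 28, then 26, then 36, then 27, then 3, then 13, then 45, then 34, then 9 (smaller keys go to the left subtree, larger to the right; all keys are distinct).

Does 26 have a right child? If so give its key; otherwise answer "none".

27

Insert 5: tree is empty, so 5 becomes the root.
Insert 28: 28 > 5 → go right. Place as right child of 5.
Insert 26: 26 > 5 → go right; 26 < 28 → go left. Place as left child of 28.
Insert 36: 36 > 5 → go right; 36 > 28 → go right. Place as right child of 28.
Insert 27: 27 > 5 → go right; 27 < 28 → go left; 27 > 26 → go right. Place as right child of 26.
Insert 3: 3 < 5 → go left. Place as left child of 5.
Insert 13: 13 > 5 → go right; 13 < 28 → go left; 13 < 26 → go left. Place as left child of 26.
Insert 45: 45 > 5 → go right; 45 > 28 → go right; 45 > 36 → go right. Place as right child of 36.
Insert 34: 34 > 5 → go right; 34 > 28 → go right; 34 < 36 → go left. Place as left child of 36.
Insert 9: 9 > 5 → go right; 9 < 28 → go left; 9 < 26 → go left; 9 < 13 → go left. Place as left child of 13.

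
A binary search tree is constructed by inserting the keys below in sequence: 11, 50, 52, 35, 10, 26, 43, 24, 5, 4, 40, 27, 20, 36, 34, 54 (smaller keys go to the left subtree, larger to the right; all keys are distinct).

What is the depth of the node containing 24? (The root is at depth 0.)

11: root
50: right child of 11 (depth 1)
52: right child of 50 (depth 2)
35: left child of 50 (depth 2)
10: left child of 11 (depth 1)
26: left child of 35 (depth 3)
43: right child of 35 (depth 3)
24: left child of 26 (depth 4)
5: left child of 10 (depth 2)
4: left child of 5 (depth 3)
40: left child of 43 (depth 4)
27: right child of 26 (depth 4)
20: left child of 24 (depth 5)
36: left child of 40 (depth 5)
34: right child of 27 (depth 5)
54: right child of 52 (depth 3)

Path to 24: 11 → 50 → 35 → 26 → 24, which is 4 edges.

4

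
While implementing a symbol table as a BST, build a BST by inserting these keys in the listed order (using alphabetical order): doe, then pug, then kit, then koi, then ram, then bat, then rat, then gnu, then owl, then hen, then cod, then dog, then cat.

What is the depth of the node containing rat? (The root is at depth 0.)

doe: root
pug: right child of doe (depth 1)
kit: left child of pug (depth 2)
koi: right child of kit (depth 3)
ram: right child of pug (depth 2)
bat: left child of doe (depth 1)
rat: right child of ram (depth 3)
gnu: left child of kit (depth 3)
owl: right child of koi (depth 4)
hen: right child of gnu (depth 4)
cod: right child of bat (depth 2)
dog: left child of gnu (depth 4)
cat: left child of cod (depth 3)

Path to rat: doe → pug → ram → rat, which is 3 edges.

3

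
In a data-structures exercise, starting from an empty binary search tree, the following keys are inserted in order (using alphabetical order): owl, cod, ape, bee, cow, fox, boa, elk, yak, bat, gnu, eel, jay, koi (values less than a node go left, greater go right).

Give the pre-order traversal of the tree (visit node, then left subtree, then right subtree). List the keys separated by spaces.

Insert owl: tree is empty, so owl becomes the root.
Insert cod: cod < owl → go left. Place as left child of owl.
Insert ape: ape < owl → go left; ape < cod → go left. Place as left child of cod.
Insert bee: bee < owl → go left; bee < cod → go left; bee > ape → go right. Place as right child of ape.
Insert cow: cow < owl → go left; cow > cod → go right. Place as right child of cod.
Insert fox: fox < owl → go left; fox > cod → go right; fox > cow → go right. Place as right child of cow.
Insert boa: boa < owl → go left; boa < cod → go left; boa > ape → go right; boa > bee → go right. Place as right child of bee.
Insert elk: elk < owl → go left; elk > cod → go right; elk > cow → go right; elk < fox → go left. Place as left child of fox.
Insert yak: yak > owl → go right. Place as right child of owl.
Insert bat: bat < owl → go left; bat < cod → go left; bat > ape → go right; bat < bee → go left. Place as left child of bee.
Insert gnu: gnu < owl → go left; gnu > cod → go right; gnu > cow → go right; gnu > fox → go right. Place as right child of fox.
Insert eel: eel < owl → go left; eel > cod → go right; eel > cow → go right; eel < fox → go left; eel < elk → go left. Place as left child of elk.
Insert jay: jay < owl → go left; jay > cod → go right; jay > cow → go right; jay > fox → go right; jay > gnu → go right. Place as right child of gnu.
Insert koi: koi < owl → go left; koi > cod → go right; koi > cow → go right; koi > fox → go right; koi > gnu → go right; koi > jay → go right. Place as right child of jay.

owl cod ape bee bat boa cow fox elk eel gnu jay koi yak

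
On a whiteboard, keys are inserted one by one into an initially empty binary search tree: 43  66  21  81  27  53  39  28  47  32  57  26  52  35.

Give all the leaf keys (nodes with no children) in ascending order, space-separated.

26 35 52 57 81

43: root
66: right child of 43 (depth 1)
21: left child of 43 (depth 1)
81: right child of 66 (depth 2)
27: right child of 21 (depth 2)
53: left child of 66 (depth 2)
39: right child of 27 (depth 3)
28: left child of 39 (depth 4)
47: left child of 53 (depth 3)
32: right child of 28 (depth 5)
57: right child of 53 (depth 3)
26: left child of 27 (depth 3)
52: right child of 47 (depth 4)
35: right child of 32 (depth 6)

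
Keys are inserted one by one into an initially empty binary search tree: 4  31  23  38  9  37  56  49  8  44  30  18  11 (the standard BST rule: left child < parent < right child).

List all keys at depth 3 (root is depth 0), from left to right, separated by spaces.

Insert 4: tree is empty, so 4 becomes the root.
Insert 31: 31 > 4 → go right. Place as right child of 4.
Insert 23: 23 > 4 → go right; 23 < 31 → go left. Place as left child of 31.
Insert 38: 38 > 4 → go right; 38 > 31 → go right. Place as right child of 31.
Insert 9: 9 > 4 → go right; 9 < 31 → go left; 9 < 23 → go left. Place as left child of 23.
Insert 37: 37 > 4 → go right; 37 > 31 → go right; 37 < 38 → go left. Place as left child of 38.
Insert 56: 56 > 4 → go right; 56 > 31 → go right; 56 > 38 → go right. Place as right child of 38.
Insert 49: 49 > 4 → go right; 49 > 31 → go right; 49 > 38 → go right; 49 < 56 → go left. Place as left child of 56.
Insert 8: 8 > 4 → go right; 8 < 31 → go left; 8 < 23 → go left; 8 < 9 → go left. Place as left child of 9.
Insert 44: 44 > 4 → go right; 44 > 31 → go right; 44 > 38 → go right; 44 < 56 → go left; 44 < 49 → go left. Place as left child of 49.
Insert 30: 30 > 4 → go right; 30 < 31 → go left; 30 > 23 → go right. Place as right child of 23.
Insert 18: 18 > 4 → go right; 18 < 31 → go left; 18 < 23 → go left; 18 > 9 → go right. Place as right child of 9.
Insert 11: 11 > 4 → go right; 11 < 31 → go left; 11 < 23 → go left; 11 > 9 → go right; 11 < 18 → go left. Place as left child of 18.

9 30 37 56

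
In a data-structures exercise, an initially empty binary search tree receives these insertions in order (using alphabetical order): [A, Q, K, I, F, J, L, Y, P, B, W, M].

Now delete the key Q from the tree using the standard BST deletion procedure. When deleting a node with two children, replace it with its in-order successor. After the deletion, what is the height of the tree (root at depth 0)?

5

Resulting structure (node: left, right):
  A: L=–, R=Q
  Q: L=K, R=Y
  K: L=I, R=L
  I: L=F, R=J
  F: L=B, R=–
  J: L=–, R=–
  L: L=–, R=P
  Y: L=W, R=–
  P: L=M, R=–
  B: L=–, R=–
  W: L=–, R=–
  M: L=–, R=–

Delete Q (two children — replace with in-order successor).
After deletion, deepest node is B at depth 5.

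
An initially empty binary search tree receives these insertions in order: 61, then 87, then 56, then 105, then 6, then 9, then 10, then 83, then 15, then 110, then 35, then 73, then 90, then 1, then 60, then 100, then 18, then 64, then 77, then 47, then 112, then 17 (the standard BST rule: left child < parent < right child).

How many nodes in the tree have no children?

8

Insert 61: tree is empty, so 61 becomes the root.
Insert 87: 87 > 61 → go right. Place as right child of 61.
Insert 56: 56 < 61 → go left. Place as left child of 61.
Insert 105: 105 > 61 → go right; 105 > 87 → go right. Place as right child of 87.
Insert 6: 6 < 61 → go left; 6 < 56 → go left. Place as left child of 56.
Insert 9: 9 < 61 → go left; 9 < 56 → go left; 9 > 6 → go right. Place as right child of 6.
Insert 10: 10 < 61 → go left; 10 < 56 → go left; 10 > 6 → go right; 10 > 9 → go right. Place as right child of 9.
Insert 83: 83 > 61 → go right; 83 < 87 → go left. Place as left child of 87.
Insert 15: 15 < 61 → go left; 15 < 56 → go left; 15 > 6 → go right; 15 > 9 → go right; 15 > 10 → go right. Place as right child of 10.
Insert 110: 110 > 61 → go right; 110 > 87 → go right; 110 > 105 → go right. Place as right child of 105.
Insert 35: 35 < 61 → go left; 35 < 56 → go left; 35 > 6 → go right; 35 > 9 → go right; 35 > 10 → go right; 35 > 15 → go right. Place as right child of 15.
Insert 73: 73 > 61 → go right; 73 < 87 → go left; 73 < 83 → go left. Place as left child of 83.
Insert 90: 90 > 61 → go right; 90 > 87 → go right; 90 < 105 → go left. Place as left child of 105.
Insert 1: 1 < 61 → go left; 1 < 56 → go left; 1 < 6 → go left. Place as left child of 6.
Insert 60: 60 < 61 → go left; 60 > 56 → go right. Place as right child of 56.
Insert 100: 100 > 61 → go right; 100 > 87 → go right; 100 < 105 → go left; 100 > 90 → go right. Place as right child of 90.
Insert 18: 18 < 61 → go left; 18 < 56 → go left; 18 > 6 → go right; 18 > 9 → go right; 18 > 10 → go right; 18 > 15 → go right; 18 < 35 → go left. Place as left child of 35.
Insert 64: 64 > 61 → go right; 64 < 87 → go left; 64 < 83 → go left; 64 < 73 → go left. Place as left child of 73.
Insert 77: 77 > 61 → go right; 77 < 87 → go left; 77 < 83 → go left; 77 > 73 → go right. Place as right child of 73.
Insert 47: 47 < 61 → go left; 47 < 56 → go left; 47 > 6 → go right; 47 > 9 → go right; 47 > 10 → go right; 47 > 15 → go right; 47 > 35 → go right. Place as right child of 35.
Insert 112: 112 > 61 → go right; 112 > 87 → go right; 112 > 105 → go right; 112 > 110 → go right. Place as right child of 110.
Insert 17: 17 < 61 → go left; 17 < 56 → go left; 17 > 6 → go right; 17 > 9 → go right; 17 > 10 → go right; 17 > 15 → go right; 17 < 35 → go left; 17 < 18 → go left. Place as left child of 18.

Leaves: 1, 17, 47, 60, 64, 77, 100, 112 — 8 in total.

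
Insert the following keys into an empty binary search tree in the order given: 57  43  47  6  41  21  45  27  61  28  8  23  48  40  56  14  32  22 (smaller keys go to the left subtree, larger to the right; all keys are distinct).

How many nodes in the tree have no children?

6

57: root
43: left child of 57 (depth 1)
47: right child of 43 (depth 2)
6: left child of 43 (depth 2)
41: right child of 6 (depth 3)
21: left child of 41 (depth 4)
45: left child of 47 (depth 3)
27: right child of 21 (depth 5)
61: right child of 57 (depth 1)
28: right child of 27 (depth 6)
8: left child of 21 (depth 5)
23: left child of 27 (depth 6)
48: right child of 47 (depth 3)
40: right child of 28 (depth 7)
56: right child of 48 (depth 4)
14: right child of 8 (depth 6)
32: left child of 40 (depth 8)
22: left child of 23 (depth 7)

Leaves: 14, 22, 32, 45, 56, 61 — 6 in total.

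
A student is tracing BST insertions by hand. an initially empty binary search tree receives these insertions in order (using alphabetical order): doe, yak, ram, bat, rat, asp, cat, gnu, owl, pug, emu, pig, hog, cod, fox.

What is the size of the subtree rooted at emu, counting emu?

Insert doe: tree is empty, so doe becomes the root.
Insert yak: yak > doe → go right. Place as right child of doe.
Insert ram: ram > doe → go right; ram < yak → go left. Place as left child of yak.
Insert bat: bat < doe → go left. Place as left child of doe.
Insert rat: rat > doe → go right; rat < yak → go left; rat > ram → go right. Place as right child of ram.
Insert asp: asp < doe → go left; asp < bat → go left. Place as left child of bat.
Insert cat: cat < doe → go left; cat > bat → go right. Place as right child of bat.
Insert gnu: gnu > doe → go right; gnu < yak → go left; gnu < ram → go left. Place as left child of ram.
Insert owl: owl > doe → go right; owl < yak → go left; owl < ram → go left; owl > gnu → go right. Place as right child of gnu.
Insert pug: pug > doe → go right; pug < yak → go left; pug < ram → go left; pug > gnu → go right; pug > owl → go right. Place as right child of owl.
Insert emu: emu > doe → go right; emu < yak → go left; emu < ram → go left; emu < gnu → go left. Place as left child of gnu.
Insert pig: pig > doe → go right; pig < yak → go left; pig < ram → go left; pig > gnu → go right; pig > owl → go right; pig < pug → go left. Place as left child of pug.
Insert hog: hog > doe → go right; hog < yak → go left; hog < ram → go left; hog > gnu → go right; hog < owl → go left. Place as left child of owl.
Insert cod: cod < doe → go left; cod > bat → go right; cod > cat → go right. Place as right child of cat.
Insert fox: fox > doe → go right; fox < yak → go left; fox < ram → go left; fox < gnu → go left; fox > emu → go right. Place as right child of emu.

Subtree rooted at emu contains: emu, fox — 2 nodes.

2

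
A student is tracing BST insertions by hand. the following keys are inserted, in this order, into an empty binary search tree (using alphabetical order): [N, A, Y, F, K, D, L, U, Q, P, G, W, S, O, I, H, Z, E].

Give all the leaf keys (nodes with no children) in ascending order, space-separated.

Insert N: tree is empty, so N becomes the root.
Insert A: A < N → go left. Place as left child of N.
Insert Y: Y > N → go right. Place as right child of N.
Insert F: F < N → go left; F > A → go right. Place as right child of A.
Insert K: K < N → go left; K > A → go right; K > F → go right. Place as right child of F.
Insert D: D < N → go left; D > A → go right; D < F → go left. Place as left child of F.
Insert L: L < N → go left; L > A → go right; L > F → go right; L > K → go right. Place as right child of K.
Insert U: U > N → go right; U < Y → go left. Place as left child of Y.
Insert Q: Q > N → go right; Q < Y → go left; Q < U → go left. Place as left child of U.
Insert P: P > N → go right; P < Y → go left; P < U → go left; P < Q → go left. Place as left child of Q.
Insert G: G < N → go left; G > A → go right; G > F → go right; G < K → go left. Place as left child of K.
Insert W: W > N → go right; W < Y → go left; W > U → go right. Place as right child of U.
Insert S: S > N → go right; S < Y → go left; S < U → go left; S > Q → go right. Place as right child of Q.
Insert O: O > N → go right; O < Y → go left; O < U → go left; O < Q → go left; O < P → go left. Place as left child of P.
Insert I: I < N → go left; I > A → go right; I > F → go right; I < K → go left; I > G → go right. Place as right child of G.
Insert H: H < N → go left; H > A → go right; H > F → go right; H < K → go left; H > G → go right; H < I → go left. Place as left child of I.
Insert Z: Z > N → go right; Z > Y → go right. Place as right child of Y.
Insert E: E < N → go left; E > A → go right; E < F → go left; E > D → go right. Place as right child of D.

E H L O S W Z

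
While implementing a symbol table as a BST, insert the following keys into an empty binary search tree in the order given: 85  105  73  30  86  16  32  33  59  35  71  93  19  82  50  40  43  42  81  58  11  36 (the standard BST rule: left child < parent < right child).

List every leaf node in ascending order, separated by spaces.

Resulting structure (node: left, right):
  85: L=73, R=105
  105: L=86, R=–
  73: L=30, R=82
  30: L=16, R=32
  86: L=–, R=93
  16: L=11, R=19
  32: L=–, R=33
  33: L=–, R=59
  59: L=35, R=71
  35: L=–, R=50
  71: L=–, R=–
  93: L=–, R=–
  19: L=–, R=–
  82: L=81, R=–
  50: L=40, R=58
  40: L=36, R=43
  43: L=42, R=–
  42: L=–, R=–
  81: L=–, R=–
  58: L=–, R=–
  11: L=–, R=–
  36: L=–, R=–

11 19 36 42 58 71 81 93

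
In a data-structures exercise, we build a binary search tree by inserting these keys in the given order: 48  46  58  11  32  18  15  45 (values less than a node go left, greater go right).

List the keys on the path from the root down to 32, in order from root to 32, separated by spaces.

48 46 11 32

Resulting structure (node: left, right):
  48: L=46, R=58
  46: L=11, R=–
  58: L=–, R=–
  11: L=–, R=32
  32: L=18, R=45
  18: L=15, R=–
  15: L=–, R=–
  45: L=–, R=–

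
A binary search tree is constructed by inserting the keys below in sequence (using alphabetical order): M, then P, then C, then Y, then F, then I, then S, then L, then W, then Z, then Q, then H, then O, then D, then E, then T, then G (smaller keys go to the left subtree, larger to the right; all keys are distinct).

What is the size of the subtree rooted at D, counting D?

Insert M: tree is empty, so M becomes the root.
Insert P: P > M → go right. Place as right child of M.
Insert C: C < M → go left. Place as left child of M.
Insert Y: Y > M → go right; Y > P → go right. Place as right child of P.
Insert F: F < M → go left; F > C → go right. Place as right child of C.
Insert I: I < M → go left; I > C → go right; I > F → go right. Place as right child of F.
Insert S: S > M → go right; S > P → go right; S < Y → go left. Place as left child of Y.
Insert L: L < M → go left; L > C → go right; L > F → go right; L > I → go right. Place as right child of I.
Insert W: W > M → go right; W > P → go right; W < Y → go left; W > S → go right. Place as right child of S.
Insert Z: Z > M → go right; Z > P → go right; Z > Y → go right. Place as right child of Y.
Insert Q: Q > M → go right; Q > P → go right; Q < Y → go left; Q < S → go left. Place as left child of S.
Insert H: H < M → go left; H > C → go right; H > F → go right; H < I → go left. Place as left child of I.
Insert O: O > M → go right; O < P → go left. Place as left child of P.
Insert D: D < M → go left; D > C → go right; D < F → go left. Place as left child of F.
Insert E: E < M → go left; E > C → go right; E < F → go left; E > D → go right. Place as right child of D.
Insert T: T > M → go right; T > P → go right; T < Y → go left; T > S → go right; T < W → go left. Place as left child of W.
Insert G: G < M → go left; G > C → go right; G > F → go right; G < I → go left; G < H → go left. Place as left child of H.

Subtree rooted at D contains: D, E — 2 nodes.

2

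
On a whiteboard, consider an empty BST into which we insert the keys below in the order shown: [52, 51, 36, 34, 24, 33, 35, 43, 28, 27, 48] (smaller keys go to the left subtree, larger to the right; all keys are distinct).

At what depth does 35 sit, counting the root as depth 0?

52: root
51: left child of 52 (depth 1)
36: left child of 51 (depth 2)
34: left child of 36 (depth 3)
24: left child of 34 (depth 4)
33: right child of 24 (depth 5)
35: right child of 34 (depth 4)
43: right child of 36 (depth 3)
28: left child of 33 (depth 6)
27: left child of 28 (depth 7)
48: right child of 43 (depth 4)

Path to 35: 52 → 51 → 36 → 34 → 35, which is 4 edges.

4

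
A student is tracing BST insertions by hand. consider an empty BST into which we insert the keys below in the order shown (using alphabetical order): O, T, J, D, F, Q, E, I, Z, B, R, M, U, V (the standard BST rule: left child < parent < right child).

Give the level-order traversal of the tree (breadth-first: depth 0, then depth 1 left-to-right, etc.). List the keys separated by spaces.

O J T D M Q Z B F R U E I V

O: root
T: right child of O (depth 1)
J: left child of O (depth 1)
D: left child of J (depth 2)
F: right child of D (depth 3)
Q: left child of T (depth 2)
E: left child of F (depth 4)
I: right child of F (depth 4)
Z: right child of T (depth 2)
B: left child of D (depth 3)
R: right child of Q (depth 3)
M: right child of J (depth 2)
U: left child of Z (depth 3)
V: right child of U (depth 4)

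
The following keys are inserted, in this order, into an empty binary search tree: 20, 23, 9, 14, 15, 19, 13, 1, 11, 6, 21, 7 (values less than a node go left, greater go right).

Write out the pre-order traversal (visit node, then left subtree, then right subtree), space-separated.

20 9 1 6 7 14 13 11 15 19 23 21

20: root
23: right child of 20 (depth 1)
9: left child of 20 (depth 1)
14: right child of 9 (depth 2)
15: right child of 14 (depth 3)
19: right child of 15 (depth 4)
13: left child of 14 (depth 3)
1: left child of 9 (depth 2)
11: left child of 13 (depth 4)
6: right child of 1 (depth 3)
21: left child of 23 (depth 2)
7: right child of 6 (depth 4)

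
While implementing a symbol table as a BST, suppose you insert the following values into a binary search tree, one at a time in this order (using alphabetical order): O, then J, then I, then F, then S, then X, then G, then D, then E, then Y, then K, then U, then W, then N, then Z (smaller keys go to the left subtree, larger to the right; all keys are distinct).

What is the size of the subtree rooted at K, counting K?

2

O: root
J: left child of O (depth 1)
I: left child of J (depth 2)
F: left child of I (depth 3)
S: right child of O (depth 1)
X: right child of S (depth 2)
G: right child of F (depth 4)
D: left child of F (depth 4)
E: right child of D (depth 5)
Y: right child of X (depth 3)
K: right child of J (depth 2)
U: left child of X (depth 3)
W: right child of U (depth 4)
N: right child of K (depth 3)
Z: right child of Y (depth 4)

Subtree rooted at K contains: K, N — 2 nodes.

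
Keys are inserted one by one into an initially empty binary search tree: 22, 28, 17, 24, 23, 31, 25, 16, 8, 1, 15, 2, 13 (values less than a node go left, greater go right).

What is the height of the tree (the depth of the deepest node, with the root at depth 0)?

5

Insert 22: tree is empty, so 22 becomes the root.
Insert 28: 28 > 22 → go right. Place as right child of 22.
Insert 17: 17 < 22 → go left. Place as left child of 22.
Insert 24: 24 > 22 → go right; 24 < 28 → go left. Place as left child of 28.
Insert 23: 23 > 22 → go right; 23 < 28 → go left; 23 < 24 → go left. Place as left child of 24.
Insert 31: 31 > 22 → go right; 31 > 28 → go right. Place as right child of 28.
Insert 25: 25 > 22 → go right; 25 < 28 → go left; 25 > 24 → go right. Place as right child of 24.
Insert 16: 16 < 22 → go left; 16 < 17 → go left. Place as left child of 17.
Insert 8: 8 < 22 → go left; 8 < 17 → go left; 8 < 16 → go left. Place as left child of 16.
Insert 1: 1 < 22 → go left; 1 < 17 → go left; 1 < 16 → go left; 1 < 8 → go left. Place as left child of 8.
Insert 15: 15 < 22 → go left; 15 < 17 → go left; 15 < 16 → go left; 15 > 8 → go right. Place as right child of 8.
Insert 2: 2 < 22 → go left; 2 < 17 → go left; 2 < 16 → go left; 2 < 8 → go left; 2 > 1 → go right. Place as right child of 1.
Insert 13: 13 < 22 → go left; 13 < 17 → go left; 13 < 16 → go left; 13 > 8 → go right; 13 < 15 → go left. Place as left child of 15.

The deepest node is 2 at depth 5.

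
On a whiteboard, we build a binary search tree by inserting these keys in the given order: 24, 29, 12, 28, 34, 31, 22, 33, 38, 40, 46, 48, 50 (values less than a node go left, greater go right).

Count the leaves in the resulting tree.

4

Insert 24: tree is empty, so 24 becomes the root.
Insert 29: 29 > 24 → go right. Place as right child of 24.
Insert 12: 12 < 24 → go left. Place as left child of 24.
Insert 28: 28 > 24 → go right; 28 < 29 → go left. Place as left child of 29.
Insert 34: 34 > 24 → go right; 34 > 29 → go right. Place as right child of 29.
Insert 31: 31 > 24 → go right; 31 > 29 → go right; 31 < 34 → go left. Place as left child of 34.
Insert 22: 22 < 24 → go left; 22 > 12 → go right. Place as right child of 12.
Insert 33: 33 > 24 → go right; 33 > 29 → go right; 33 < 34 → go left; 33 > 31 → go right. Place as right child of 31.
Insert 38: 38 > 24 → go right; 38 > 29 → go right; 38 > 34 → go right. Place as right child of 34.
Insert 40: 40 > 24 → go right; 40 > 29 → go right; 40 > 34 → go right; 40 > 38 → go right. Place as right child of 38.
Insert 46: 46 > 24 → go right; 46 > 29 → go right; 46 > 34 → go right; 46 > 38 → go right; 46 > 40 → go right. Place as right child of 40.
Insert 48: 48 > 24 → go right; 48 > 29 → go right; 48 > 34 → go right; 48 > 38 → go right; 48 > 40 → go right; 48 > 46 → go right. Place as right child of 46.
Insert 50: 50 > 24 → go right; 50 > 29 → go right; 50 > 34 → go right; 50 > 38 → go right; 50 > 40 → go right; 50 > 46 → go right; 50 > 48 → go right. Place as right child of 48.

Leaves: 22, 28, 33, 50 — 4 in total.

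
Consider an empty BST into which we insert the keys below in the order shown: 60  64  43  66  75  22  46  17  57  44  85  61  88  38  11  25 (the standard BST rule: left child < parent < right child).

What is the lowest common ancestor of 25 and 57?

Resulting structure (node: left, right):
  60: L=43, R=64
  64: L=61, R=66
  43: L=22, R=46
  66: L=–, R=75
  75: L=–, R=85
  22: L=17, R=38
  46: L=44, R=57
  17: L=11, R=–
  57: L=–, R=–
  44: L=–, R=–
  85: L=–, R=88
  61: L=–, R=–
  88: L=–, R=–
  38: L=25, R=–
  11: L=–, R=–
  25: L=–, R=–

Path to 25: 60 → 43 → 22 → 38 → 25
Path to 57: 60 → 43 → 46 → 57
The paths share a prefix ending at 43, then split left and right.

43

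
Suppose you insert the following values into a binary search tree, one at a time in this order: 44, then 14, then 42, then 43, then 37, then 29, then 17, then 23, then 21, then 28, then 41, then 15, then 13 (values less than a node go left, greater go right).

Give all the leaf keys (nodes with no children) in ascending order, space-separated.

13 15 21 28 41 43

Insert 44: tree is empty, so 44 becomes the root.
Insert 14: 14 < 44 → go left. Place as left child of 44.
Insert 42: 42 < 44 → go left; 42 > 14 → go right. Place as right child of 14.
Insert 43: 43 < 44 → go left; 43 > 14 → go right; 43 > 42 → go right. Place as right child of 42.
Insert 37: 37 < 44 → go left; 37 > 14 → go right; 37 < 42 → go left. Place as left child of 42.
Insert 29: 29 < 44 → go left; 29 > 14 → go right; 29 < 42 → go left; 29 < 37 → go left. Place as left child of 37.
Insert 17: 17 < 44 → go left; 17 > 14 → go right; 17 < 42 → go left; 17 < 37 → go left; 17 < 29 → go left. Place as left child of 29.
Insert 23: 23 < 44 → go left; 23 > 14 → go right; 23 < 42 → go left; 23 < 37 → go left; 23 < 29 → go left; 23 > 17 → go right. Place as right child of 17.
Insert 21: 21 < 44 → go left; 21 > 14 → go right; 21 < 42 → go left; 21 < 37 → go left; 21 < 29 → go left; 21 > 17 → go right; 21 < 23 → go left. Place as left child of 23.
Insert 28: 28 < 44 → go left; 28 > 14 → go right; 28 < 42 → go left; 28 < 37 → go left; 28 < 29 → go left; 28 > 17 → go right; 28 > 23 → go right. Place as right child of 23.
Insert 41: 41 < 44 → go left; 41 > 14 → go right; 41 < 42 → go left; 41 > 37 → go right. Place as right child of 37.
Insert 15: 15 < 44 → go left; 15 > 14 → go right; 15 < 42 → go left; 15 < 37 → go left; 15 < 29 → go left; 15 < 17 → go left. Place as left child of 17.
Insert 13: 13 < 44 → go left; 13 < 14 → go left. Place as left child of 14.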